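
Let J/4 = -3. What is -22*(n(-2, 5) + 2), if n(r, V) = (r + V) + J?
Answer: 154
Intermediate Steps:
J = -12 (J = 4*(-3) = -12)
n(r, V) = -12 + V + r (n(r, V) = (r + V) - 12 = (V + r) - 12 = -12 + V + r)
-22*(n(-2, 5) + 2) = -22*((-12 + 5 - 2) + 2) = -22*(-9 + 2) = -22*(-7) = 154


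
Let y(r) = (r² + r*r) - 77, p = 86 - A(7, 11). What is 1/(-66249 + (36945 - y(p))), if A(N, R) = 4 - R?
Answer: -1/46525 ≈ -2.1494e-5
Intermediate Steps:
p = 93 (p = 86 - (4 - 1*11) = 86 - (4 - 11) = 86 - 1*(-7) = 86 + 7 = 93)
y(r) = -77 + 2*r² (y(r) = (r² + r²) - 77 = 2*r² - 77 = -77 + 2*r²)
1/(-66249 + (36945 - y(p))) = 1/(-66249 + (36945 - (-77 + 2*93²))) = 1/(-66249 + (36945 - (-77 + 2*8649))) = 1/(-66249 + (36945 - (-77 + 17298))) = 1/(-66249 + (36945 - 1*17221)) = 1/(-66249 + (36945 - 17221)) = 1/(-66249 + 19724) = 1/(-46525) = -1/46525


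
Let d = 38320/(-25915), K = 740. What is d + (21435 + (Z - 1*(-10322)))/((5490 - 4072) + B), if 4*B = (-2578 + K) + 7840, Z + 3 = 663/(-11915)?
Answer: 3388943167682/360466532465 ≈ 9.4016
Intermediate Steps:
Z = -36408/11915 (Z = -3 + 663/(-11915) = -3 + 663*(-1/11915) = -3 - 663/11915 = -36408/11915 ≈ -3.0556)
d = -7664/5183 (d = 38320*(-1/25915) = -7664/5183 ≈ -1.4787)
B = 3001/2 (B = ((-2578 + 740) + 7840)/4 = (-1838 + 7840)/4 = (¼)*6002 = 3001/2 ≈ 1500.5)
d + (21435 + (Z - 1*(-10322)))/((5490 - 4072) + B) = -7664/5183 + (21435 + (-36408/11915 - 1*(-10322)))/((5490 - 4072) + 3001/2) = -7664/5183 + (21435 + (-36408/11915 + 10322))/(1418 + 3001/2) = -7664/5183 + (21435 + 122950222/11915)/(5837/2) = -7664/5183 + (378348247/11915)*(2/5837) = -7664/5183 + 756696494/69547855 = 3388943167682/360466532465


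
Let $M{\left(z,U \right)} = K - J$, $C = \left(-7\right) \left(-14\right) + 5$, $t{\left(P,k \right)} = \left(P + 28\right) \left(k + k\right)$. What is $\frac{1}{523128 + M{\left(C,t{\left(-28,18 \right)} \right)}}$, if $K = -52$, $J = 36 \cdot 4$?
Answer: $\frac{1}{522932} \approx 1.9123 \cdot 10^{-6}$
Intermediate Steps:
$J = 144$
$t{\left(P,k \right)} = 2 k \left(28 + P\right)$ ($t{\left(P,k \right)} = \left(28 + P\right) 2 k = 2 k \left(28 + P\right)$)
$C = 103$ ($C = 98 + 5 = 103$)
$M{\left(z,U \right)} = -196$ ($M{\left(z,U \right)} = -52 - 144 = -196$)
$\frac{1}{523128 + M{\left(C,t{\left(-28,18 \right)} \right)}} = \frac{1}{523128 - 196} = \frac{1}{522932}$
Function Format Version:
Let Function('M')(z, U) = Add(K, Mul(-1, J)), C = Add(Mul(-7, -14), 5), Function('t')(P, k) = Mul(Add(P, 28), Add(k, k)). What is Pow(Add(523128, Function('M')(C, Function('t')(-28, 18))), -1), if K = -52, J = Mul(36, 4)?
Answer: Rational(1, 522932) ≈ 1.9123e-6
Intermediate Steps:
J = 144
Function('t')(P, k) = Mul(2, k, Add(28, P)) (Function('t')(P, k) = Mul(Add(28, P), Mul(2, k)) = Mul(2, k, Add(28, P)))
C = 103 (C = Add(98, 5) = 103)
Function('M')(z, U) = -196 (Function('M')(z, U) = Add(-52, Mul(-1, 144)) = Add(-52, -144) = -196)
Pow(Add(523128, Function('M')(C, Function('t')(-28, 18))), -1) = Pow(Add(523128, -196), -1) = Pow(522932, -1) = Rational(1, 522932)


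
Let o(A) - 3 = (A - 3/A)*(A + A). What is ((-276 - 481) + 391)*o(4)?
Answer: -10614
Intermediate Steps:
o(A) = 3 + 2*A*(A - 3/A) (o(A) = 3 + (A - 3/A)*(A + A) = 3 + (A - 3/A)*(2*A) = 3 + 2*A*(A - 3/A))
((-276 - 481) + 391)*o(4) = ((-276 - 481) + 391)*(-3 + 2*4²) = (-757 + 391)*(-3 + 2*16) = -366*(-3 + 32) = -366*29 = -10614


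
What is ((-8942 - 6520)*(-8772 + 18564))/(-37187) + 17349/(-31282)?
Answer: 4735571767665/1163283734 ≈ 4070.9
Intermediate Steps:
((-8942 - 6520)*(-8772 + 18564))/(-37187) + 17349/(-31282) = -15462*9792*(-1/37187) + 17349*(-1/31282) = -151403904*(-1/37187) - 17349/31282 = 151403904/37187 - 17349/31282 = 4735571767665/1163283734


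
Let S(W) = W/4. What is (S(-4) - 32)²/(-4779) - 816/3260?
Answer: -206939/432765 ≈ -0.47818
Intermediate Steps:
S(W) = W/4 (S(W) = W*(¼) = W/4)
(S(-4) - 32)²/(-4779) - 816/3260 = ((¼)*(-4) - 32)²/(-4779) - 816/3260 = (-1 - 32)²*(-1/4779) - 816*1/3260 = (-33)²*(-1/4779) - 204/815 = 1089*(-1/4779) - 204/815 = -121/531 - 204/815 = -206939/432765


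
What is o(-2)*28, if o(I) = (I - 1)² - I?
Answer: 308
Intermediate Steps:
o(I) = (-1 + I)² - I
o(-2)*28 = ((-1 - 2)² - 1*(-2))*28 = ((-3)² + 2)*28 = (9 + 2)*28 = 11*28 = 308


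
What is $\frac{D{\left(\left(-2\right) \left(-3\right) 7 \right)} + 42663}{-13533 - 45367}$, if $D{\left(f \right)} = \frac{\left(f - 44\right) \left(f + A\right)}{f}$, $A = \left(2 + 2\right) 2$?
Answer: $- \frac{895873}{1236900} \approx -0.72429$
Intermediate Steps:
$A = 8$ ($A = 4 \cdot 2 = 8$)
$D{\left(f \right)} = \frac{\left(-44 + f\right) \left(8 + f\right)}{f}$ ($D{\left(f \right)} = \frac{\left(f - 44\right) \left(f + 8\right)}{f} = \frac{\left(-44 + f\right) \left(8 + f\right)}{f}$)
$\frac{D{\left(\left(-2\right) \left(-3\right) 7 \right)} + 42663}{-13533 - 45367} = \frac{\left(-36 + \left(-2\right) \left(-3\right) 7 - \frac{352}{\left(-2\right) \left(-3\right) 7}\right) + 42663}{-13533 - 45367} = \frac{\left(-36 + 6 \cdot 7 - \frac{352}{6 \cdot 7}\right) + 42663}{-58900} = \left(\left(-36 + 42 - \frac{352}{42}\right) + 42663\right) \left(- \frac{1}{58900}\right) = \left(\left(-36 + 42 - \frac{176}{21}\right) + 42663\right) \left(- \frac{1}{58900}\right) = \left(- \frac{50}{21} + 42663\right) \left(- \frac{1}{58900}\right) = \frac{895873}{21} \left(- \frac{1}{58900}\right) = - \frac{895873}{1236900}$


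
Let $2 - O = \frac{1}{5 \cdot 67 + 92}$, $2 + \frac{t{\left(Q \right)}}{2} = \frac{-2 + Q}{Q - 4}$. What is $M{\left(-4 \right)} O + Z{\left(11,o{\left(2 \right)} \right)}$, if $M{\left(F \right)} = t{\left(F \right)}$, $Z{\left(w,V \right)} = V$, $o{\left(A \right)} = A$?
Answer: $- \frac{2557}{854} \approx -2.9941$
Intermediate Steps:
$t{\left(Q \right)} = -4 + \frac{2 \left(-2 + Q\right)}{-4 + Q}$ ($t{\left(Q \right)} = -4 + 2 \frac{-2 + Q}{Q - 4} = -4 + 2 \frac{-2 + Q}{-4 + Q} = -4 + \frac{2 \left(-2 + Q\right)}{-4 + Q}$)
$O = \frac{853}{427}$ ($O = 2 - \frac{1}{5 \cdot 67 + 92} = 2 - \frac{1}{335 + 92} = 2 - \frac{1}{427} = \frac{853}{427} \approx 1.9977$)
$M{\left(F \right)} = \frac{2 \left(6 - F\right)}{-4 + F}$
$M{\left(-4 \right)} O + Z{\left(11,o{\left(2 \right)} \right)} = \frac{2 \left(6 - -4\right)}{-4 - 4} \cdot \frac{853}{427} + 2 = \frac{2 \left(6 + 4\right)}{-8} \cdot \frac{853}{427} + 2 = 2 \left(- \frac{1}{8}\right) 10 \cdot \frac{853}{427} + 2 = \left(- \frac{5}{2}\right) \frac{853}{427} + 2 = - \frac{4265}{854} + 2 = - \frac{2557}{854}$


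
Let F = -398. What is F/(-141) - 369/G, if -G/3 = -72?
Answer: 419/376 ≈ 1.1144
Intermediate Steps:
G = 216 (G = -3*(-72) = 216)
F/(-141) - 369/G = -398/(-141) - 369/216 = -398*(-1/141) - 369*1/216 = 398/141 - 41/24 = 419/376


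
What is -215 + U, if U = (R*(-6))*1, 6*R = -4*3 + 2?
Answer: -205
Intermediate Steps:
R = -5/3 (R = (-4*3 + 2)/6 = (-12 + 2)/6 = (⅙)*(-10) = -5/3 ≈ -1.6667)
U = 10 (U = -5/3*(-6)*1 = 10*1 = 10)
-215 + U = -215 + 10 = -205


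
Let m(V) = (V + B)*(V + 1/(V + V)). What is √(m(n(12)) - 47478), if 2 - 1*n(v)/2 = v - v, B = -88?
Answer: I*√191298/2 ≈ 218.69*I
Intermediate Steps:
n(v) = 4 (n(v) = 4 - 2*(v - v) = 4 - 2*0 = 4 + 0 = 4)
m(V) = (-88 + V)*(V + 1/(2*V)) (m(V) = (V - 88)*(V + 1/(V + V)) = (-88 + V)*(V + 1/(2*V)))
√(m(n(12)) - 47478) = √((½ + 4² - 88*4 - 44/4) - 47478) = √((½ + 16 - 352 - 44*¼) - 47478) = √((½ + 16 - 352 - 11) - 47478) = √(-693/2 - 47478) = √(-95649/2) = I*√191298/2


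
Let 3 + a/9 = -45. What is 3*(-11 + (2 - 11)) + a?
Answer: -492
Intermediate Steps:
a = -432 (a = -27 + 9*(-45) = -27 - 405 = -432)
3*(-11 + (2 - 11)) + a = 3*(-11 + (2 - 11)) - 432 = 3*(-11 - 9) - 432 = 3*(-20) - 432 = -60 - 432 = -492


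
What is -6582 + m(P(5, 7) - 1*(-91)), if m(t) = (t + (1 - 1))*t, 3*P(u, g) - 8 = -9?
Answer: 14746/9 ≈ 1638.4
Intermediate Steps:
P(u, g) = -1/3 (P(u, g) = 8/3 + (1/3)*(-9) = 8/3 - 3 = -1/3)
m(t) = t**2 (m(t) = (t + 0)*t = t*t = t**2)
-6582 + m(P(5, 7) - 1*(-91)) = -6582 + (-1/3 - 1*(-91))**2 = -6582 + (-1/3 + 91)**2 = -6582 + (272/3)**2 = -6582 + 73984/9 = 14746/9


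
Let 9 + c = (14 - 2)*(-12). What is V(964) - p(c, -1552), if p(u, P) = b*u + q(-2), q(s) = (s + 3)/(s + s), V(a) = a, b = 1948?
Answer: 1196033/4 ≈ 2.9901e+5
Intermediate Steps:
q(s) = (3 + s)/(2*s) (q(s) = (3 + s)/((2*s)) = (3 + s)*(1/(2*s)) = (3 + s)/(2*s))
c = -153 (c = -9 + (14 - 2)*(-12) = -9 + 12*(-12) = -9 - 144 = -153)
p(u, P) = -¼ + 1948*u (p(u, P) = 1948*u + (½)*(3 - 2)/(-2) = 1948*u + (½)*(-½)*1 = 1948*u - ¼ = -¼ + 1948*u)
V(964) - p(c, -1552) = 964 - (-¼ + 1948*(-153)) = 964 - (-¼ - 298044) = 964 - 1*(-1192177/4) = 964 + 1192177/4 = 1196033/4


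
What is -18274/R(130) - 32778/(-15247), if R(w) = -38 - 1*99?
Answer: 283114264/2088839 ≈ 135.54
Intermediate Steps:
R(w) = -137 (R(w) = -38 - 99 = -137)
-18274/R(130) - 32778/(-15247) = -18274/(-137) - 32778/(-15247) = -18274*(-1/137) - 32778*(-1/15247) = 18274/137 + 32778/15247 = 283114264/2088839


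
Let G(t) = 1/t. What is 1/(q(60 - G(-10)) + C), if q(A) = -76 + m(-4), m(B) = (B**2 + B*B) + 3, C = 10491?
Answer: 1/10450 ≈ 9.5694e-5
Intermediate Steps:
m(B) = 3 + 2*B**2 (m(B) = (B**2 + B**2) + 3 = 2*B**2 + 3 = 3 + 2*B**2)
q(A) = -41 (q(A) = -76 + (3 + 2*(-4)**2) = -76 + (3 + 2*16) = -76 + (3 + 32) = -76 + 35 = -41)
1/(q(60 - G(-10)) + C) = 1/(-41 + 10491) = 1/10450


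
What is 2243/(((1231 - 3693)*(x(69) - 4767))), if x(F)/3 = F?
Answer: 2243/11226720 ≈ 0.00019979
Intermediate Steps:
x(F) = 3*F
2243/(((1231 - 3693)*(x(69) - 4767))) = 2243/(((1231 - 3693)*(3*69 - 4767))) = 2243/((-2462*(207 - 4767))) = 2243/((-2462*(-4560))) = 2243/11226720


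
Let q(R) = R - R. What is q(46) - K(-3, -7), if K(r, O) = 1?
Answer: -1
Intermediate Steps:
q(R) = 0
q(46) - K(-3, -7) = 0 - 1*1 = 0 - 1 = -1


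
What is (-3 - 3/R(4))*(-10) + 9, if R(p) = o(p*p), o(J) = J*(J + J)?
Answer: 9999/256 ≈ 39.059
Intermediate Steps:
o(J) = 2*J² (o(J) = J*(2*J) = 2*J²)
R(p) = 2*p⁴ (R(p) = 2*(p*p)² = 2*(p²)² = 2*p⁴)
(-3 - 3/R(4))*(-10) + 9 = (-3 - 3/(2*4⁴))*(-10) + 9 = (-3 - 3/(2*256))*(-10) + 9 = (-3 - 3/512)*(-10) + 9 = -1539/512*(-10) + 9 = 7695/256 + 9 = 9999/256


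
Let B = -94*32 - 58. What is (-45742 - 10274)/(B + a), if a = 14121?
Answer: -18672/3685 ≈ -5.0670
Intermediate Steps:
B = -3066 (B = -3008 - 58 = -3066)
(-45742 - 10274)/(B + a) = (-45742 - 10274)/(-3066 + 14121) = -56016/11055 = -56016*1/11055 = -18672/3685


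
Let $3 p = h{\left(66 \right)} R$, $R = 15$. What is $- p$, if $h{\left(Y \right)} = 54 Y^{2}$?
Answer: $-1176120$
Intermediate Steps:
$p = 1176120$ ($p = \frac{54 \cdot 66^{2} \cdot 15}{3} = \frac{54 \cdot 4356 \cdot 15}{3} = \frac{235224 \cdot 15}{3} = \frac{1}{3} \cdot 3528360 = 1176120$)
$- p = \left(-1\right) 1176120 = -1176120$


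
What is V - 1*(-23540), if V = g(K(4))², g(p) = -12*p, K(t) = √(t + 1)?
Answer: 24260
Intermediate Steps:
K(t) = √(1 + t)
V = 720 (V = (-12*√(1 + 4))² = (-12*√5)² = 720)
V - 1*(-23540) = 720 - 1*(-23540) = 720 + 23540 = 24260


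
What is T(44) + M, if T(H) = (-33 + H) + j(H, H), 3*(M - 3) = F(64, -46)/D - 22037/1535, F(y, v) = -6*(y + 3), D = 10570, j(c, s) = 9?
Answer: 88597339/4867485 ≈ 18.202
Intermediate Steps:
F(y, v) = -18 - 6*y (F(y, v) = -6*(3 + y) = -18 - 6*y)
M = -8752361/4867485 (M = 3 + ((-18 - 6*64)/10570 - 22037/1535)/3 = 3 + ((-18 - 384)*(1/10570) - 22037*1/1535)/3 = 3 + (-402*1/10570 - 22037/1535)/3 = 3 + (-201/5285 - 22037/1535)/3 = 3 + (⅓)*(-23354816/1622495) = 3 - 23354816/4867485 = -8752361/4867485 ≈ -1.7981)
T(H) = -24 + H (T(H) = (-33 + H) + 9 = -24 + H)
T(44) + M = (-24 + 44) - 8752361/4867485 = 20 - 8752361/4867485 = 88597339/4867485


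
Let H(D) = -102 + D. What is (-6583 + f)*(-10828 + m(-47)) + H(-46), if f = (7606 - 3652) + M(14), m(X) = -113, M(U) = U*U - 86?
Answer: 27560231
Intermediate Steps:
M(U) = -86 + U² (M(U) = U² - 86 = -86 + U²)
f = 4064 (f = (7606 - 3652) + (-86 + 14²) = 3954 + (-86 + 196) = 3954 + 110 = 4064)
(-6583 + f)*(-10828 + m(-47)) + H(-46) = (-6583 + 4064)*(-10828 - 113) + (-102 - 46) = -2519*(-10941) - 148 = 27560379 - 148 = 27560231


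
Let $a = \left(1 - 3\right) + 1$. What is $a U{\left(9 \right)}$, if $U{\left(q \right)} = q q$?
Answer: $-81$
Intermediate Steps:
$U{\left(q \right)} = q^{2}$
$a = -1$ ($a = -2 + 1 = -1$)
$a U{\left(9 \right)} = - 9^{2} = \left(-1\right) 81 = -81$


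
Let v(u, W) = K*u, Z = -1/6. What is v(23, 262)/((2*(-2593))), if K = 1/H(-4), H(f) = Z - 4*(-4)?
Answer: -69/246335 ≈ -0.00028011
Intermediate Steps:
Z = -⅙ (Z = -1*⅙ = -⅙ ≈ -0.16667)
H(f) = 95/6 (H(f) = -⅙ - 4*(-4) = -⅙ + 16 = 95/6)
K = 6/95 (K = 1/(95/6) = 6/95 ≈ 0.063158)
v(u, W) = 6*u/95
v(23, 262)/((2*(-2593))) = ((6/95)*23)/((2*(-2593))) = (138/95)/(-5186) = (138/95)*(-1/5186) = -69/246335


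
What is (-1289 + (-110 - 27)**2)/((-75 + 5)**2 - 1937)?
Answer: 17480/2963 ≈ 5.8994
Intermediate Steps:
(-1289 + (-110 - 27)**2)/((-75 + 5)**2 - 1937) = (-1289 + (-137)**2)/((-70)**2 - 1937) = (-1289 + 18769)/(4900 - 1937) = 17480/2963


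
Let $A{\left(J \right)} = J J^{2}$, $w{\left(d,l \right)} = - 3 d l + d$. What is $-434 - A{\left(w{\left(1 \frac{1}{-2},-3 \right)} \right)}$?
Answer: $-309$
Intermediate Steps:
$w{\left(d,l \right)} = d - 3 d l$ ($w{\left(d,l \right)} = - 3 d l + d = d - 3 d l$)
$A{\left(J \right)} = J^{3}$
$-434 - A{\left(w{\left(1 \frac{1}{-2},-3 \right)} \right)} = -434 - \left(1 \frac{1}{-2} \left(1 - -9\right)\right)^{3} = -434 - \left(1 \left(- \frac{1}{2}\right) \left(1 + 9\right)\right)^{3} = -434 - \left(\left(- \frac{1}{2}\right) 10\right)^{3} = -434 - \left(-5\right)^{3} = -434 - -125 = -434 + 125 = -309$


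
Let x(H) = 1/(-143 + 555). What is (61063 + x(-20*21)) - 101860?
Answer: -16808363/412 ≈ -40797.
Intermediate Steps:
x(H) = 1/412
(61063 + x(-20*21)) - 101860 = (61063 + 1/412) - 101860 = 25157957/412 - 101860 = -16808363/412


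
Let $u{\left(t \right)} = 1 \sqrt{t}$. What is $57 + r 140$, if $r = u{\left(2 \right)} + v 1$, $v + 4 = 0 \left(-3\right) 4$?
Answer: $-503 + 140 \sqrt{2} \approx -305.01$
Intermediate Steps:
$u{\left(t \right)} = \sqrt{t}$
$v = -4$ ($v = -4 + 0 \left(-3\right) 4 = -4 + 0 \cdot 4 = -4 + 0 = -4$)
$r = -4 + \sqrt{2}$ ($r = \sqrt{2} - 4 = -4 + \sqrt{2} \approx -2.5858$)
$57 + r 140 = 57 + \left(-4 + \sqrt{2}\right) 140 = 57 - \left(560 - 140 \sqrt{2}\right) = -503 + 140 \sqrt{2}$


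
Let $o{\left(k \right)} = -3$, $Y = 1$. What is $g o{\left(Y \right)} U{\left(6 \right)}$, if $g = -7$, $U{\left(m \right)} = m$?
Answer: $126$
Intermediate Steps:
$g o{\left(Y \right)} U{\left(6 \right)} = \left(-7\right) \left(-3\right) 6 = 21 \cdot 6 = 126$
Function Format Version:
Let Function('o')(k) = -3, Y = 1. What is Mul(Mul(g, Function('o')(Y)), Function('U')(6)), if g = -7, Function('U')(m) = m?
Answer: 126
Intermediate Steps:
Mul(Mul(g, Function('o')(Y)), Function('U')(6)) = Mul(Mul(-7, -3), 6) = Mul(21, 6) = 126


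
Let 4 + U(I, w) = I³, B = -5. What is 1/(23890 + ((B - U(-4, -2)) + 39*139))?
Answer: 1/29374 ≈ 3.4044e-5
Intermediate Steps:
U(I, w) = -4 + I³
1/(23890 + ((B - U(-4, -2)) + 39*139)) = 1/(23890 + ((-5 - (-4 + (-4)³)) + 39*139)) = 1/(23890 + ((-5 - (-4 - 64)) + 5421)) = 1/(23890 + ((-5 - 1*(-68)) + 5421)) = 1/(23890 + ((-5 + 68) + 5421)) = 1/(23890 + (63 + 5421)) = 1/(23890 + 5484) = 1/29374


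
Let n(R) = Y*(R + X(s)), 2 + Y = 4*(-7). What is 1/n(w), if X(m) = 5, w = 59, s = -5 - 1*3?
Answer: -1/1920 ≈ -0.00052083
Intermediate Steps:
s = -8 (s = -5 - 3 = -8)
Y = -30 (Y = -2 + 4*(-7) = -2 - 28 = -30)
n(R) = -150 - 30*R (n(R) = -30*(R + 5) = -30*(5 + R) = -150 - 30*R)
1/n(w) = 1/(-150 - 30*59) = 1/(-150 - 1770) = 1/(-1920) = -1/1920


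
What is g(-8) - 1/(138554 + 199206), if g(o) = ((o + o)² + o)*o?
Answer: -670115841/337760 ≈ -1984.0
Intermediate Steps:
g(o) = o*(o + 4*o²) (g(o) = ((2*o)² + o)*o = (4*o² + o)*o = (o + 4*o²)*o = o*(o + 4*o²))
g(-8) - 1/(138554 + 199206) = (-8)²*(1 + 4*(-8)) - 1/(138554 + 199206) = 64*(1 - 32) - 1/337760 = 64*(-31) - 1*1/337760 = -1984 - 1/337760 = -670115841/337760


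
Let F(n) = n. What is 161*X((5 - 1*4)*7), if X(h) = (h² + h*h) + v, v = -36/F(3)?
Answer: 13846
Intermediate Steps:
v = -12 (v = -36/3 = -36*⅓ = -12)
X(h) = -12 + 2*h² (X(h) = (h² + h*h) - 12 = (h² + h²) - 12 = 2*h² - 12 = -12 + 2*h²)
161*X((5 - 1*4)*7) = 161*(-12 + 2*((5 - 1*4)*7)²) = 161*(-12 + 2*((5 - 4)*7)²) = 161*(-12 + 2*(1*7)²) = 161*(-12 + 2*7²) = 161*(-12 + 2*49) = 161*(-12 + 98) = 161*86 = 13846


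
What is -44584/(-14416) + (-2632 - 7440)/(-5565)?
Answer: 927613/189210 ≈ 4.9026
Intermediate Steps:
-44584/(-14416) + (-2632 - 7440)/(-5565) = -44584*(-1/14416) - 10072*(-1/5565) = 5573/1802 + 10072/5565 = 927613/189210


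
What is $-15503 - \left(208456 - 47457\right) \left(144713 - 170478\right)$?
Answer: $4148123732$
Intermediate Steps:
$-15503 - \left(208456 - 47457\right) \left(144713 - 170478\right) = -15503 - 160999 \left(-25765\right) = -15503 - -4148139235 = -15503 + 4148139235 = 4148123732$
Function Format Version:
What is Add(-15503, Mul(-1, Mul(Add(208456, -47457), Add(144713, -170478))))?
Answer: 4148123732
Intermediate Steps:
Add(-15503, Mul(-1, Mul(Add(208456, -47457), Add(144713, -170478)))) = Add(-15503, Mul(-1, Mul(160999, -25765))) = Add(-15503, Mul(-1, -4148139235)) = Add(-15503, 4148139235) = 4148123732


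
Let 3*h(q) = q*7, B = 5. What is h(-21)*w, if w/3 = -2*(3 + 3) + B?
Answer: 1029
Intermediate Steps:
w = -21 (w = 3*(-2*(3 + 3) + 5) = 3*(-2*6 + 5) = 3*(-12 + 5) = 3*(-7) = -21)
h(q) = 7*q/3 (h(q) = (q*7)/3 = (7*q)/3 = 7*q/3)
h(-21)*w = ((7/3)*(-21))*(-21) = -49*(-21) = 1029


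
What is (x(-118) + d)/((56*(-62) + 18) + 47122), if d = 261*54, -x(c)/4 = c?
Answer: 7283/21834 ≈ 0.33356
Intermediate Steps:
x(c) = -4*c
d = 14094
(x(-118) + d)/((56*(-62) + 18) + 47122) = (-4*(-118) + 14094)/((56*(-62) + 18) + 47122) = (472 + 14094)/((-3472 + 18) + 47122) = 14566/(-3454 + 47122) = 14566/43668 = 14566*(1/43668) = 7283/21834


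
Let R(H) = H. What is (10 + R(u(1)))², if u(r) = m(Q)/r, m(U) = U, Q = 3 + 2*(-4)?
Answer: 25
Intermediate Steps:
Q = -5 (Q = 3 - 8 = -5)
u(r) = -5/r
(10 + R(u(1)))² = (10 - 5/1)² = (10 - 5*1)² = (10 - 5)² = 5² = 25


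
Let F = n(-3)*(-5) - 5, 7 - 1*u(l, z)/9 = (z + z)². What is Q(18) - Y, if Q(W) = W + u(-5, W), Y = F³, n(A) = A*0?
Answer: -11458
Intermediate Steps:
n(A) = 0
u(l, z) = 63 - 36*z² (u(l, z) = 63 - 9*(z + z)² = 63 - 9*4*z² = 63 - 36*z²)
F = -5 (F = 0*(-5) - 5 = 0 - 5 = -5)
Y = -125 (Y = (-5)³ = -125)
Q(W) = 63 + W - 36*W² (Q(W) = W + (63 - 36*W²) = 63 + W - 36*W²)
Q(18) - Y = (63 + 18 - 36*18²) - 1*(-125) = (63 + 18 - 36*324) + 125 = (63 + 18 - 11664) + 125 = -11583 + 125 = -11458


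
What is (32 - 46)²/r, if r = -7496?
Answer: -49/1874 ≈ -0.026147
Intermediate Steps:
(32 - 46)²/r = (32 - 46)²/(-7496) = (-14)²*(-1/7496) = 196*(-1/7496) = -49/1874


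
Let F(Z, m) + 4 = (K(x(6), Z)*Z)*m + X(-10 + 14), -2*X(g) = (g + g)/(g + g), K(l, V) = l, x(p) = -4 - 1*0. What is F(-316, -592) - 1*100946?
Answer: -1698477/2 ≈ -8.4924e+5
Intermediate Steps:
x(p) = -4 (x(p) = -4 + 0 = -4)
X(g) = -1/2 (X(g) = -(g + g)/(2*(g + g)) = -2*g/(2*(2*g)) = -2*g*1/(2*g)/2 = -1/2*1 = -1/2)
F(Z, m) = -9/2 - 4*Z*m (F(Z, m) = -4 + ((-4*Z)*m - 1/2) = -4 + (-4*Z*m - 1/2) = -4 + (-1/2 - 4*Z*m) = -9/2 - 4*Z*m)
F(-316, -592) - 1*100946 = (-9/2 - 4*(-316)*(-592)) - 1*100946 = (-9/2 - 748288) - 100946 = -1496585/2 - 100946 = -1698477/2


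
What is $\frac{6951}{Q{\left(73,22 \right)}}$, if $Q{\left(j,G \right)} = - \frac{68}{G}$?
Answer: $- \frac{76461}{34} \approx -2248.9$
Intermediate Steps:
$\frac{6951}{Q{\left(73,22 \right)}} = \frac{6951}{\left(-68\right) \frac{1}{22}} = \frac{6951}{- \frac{34}{11}} = 6951 \left(- \frac{11}{34}\right) = - \frac{76461}{34}$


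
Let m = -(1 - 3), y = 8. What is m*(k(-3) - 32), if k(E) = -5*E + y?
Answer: -18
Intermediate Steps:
k(E) = 8 - 5*E (k(E) = -5*E + 8 = 8 - 5*E)
m = 2 (m = -1*(-2) = 2)
m*(k(-3) - 32) = 2*((8 - 5*(-3)) - 32) = 2*((8 + 15) - 32) = 2*(23 - 32) = 2*(-9) = -18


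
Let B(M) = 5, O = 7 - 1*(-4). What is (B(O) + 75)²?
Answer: 6400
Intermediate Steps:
O = 11 (O = 7 + 4 = 11)
(B(O) + 75)² = (5 + 75)² = 80² = 6400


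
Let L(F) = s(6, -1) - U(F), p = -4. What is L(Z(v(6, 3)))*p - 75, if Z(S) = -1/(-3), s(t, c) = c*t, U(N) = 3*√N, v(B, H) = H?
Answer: -51 + 4*√3 ≈ -44.072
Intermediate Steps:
Z(S) = ⅓ (Z(S) = -1*(-⅓) = ⅓)
L(F) = -6 - 3*√F (L(F) = -1*6 - 3*√F = -6 - 3*√F)
L(Z(v(6, 3)))*p - 75 = (-6 - √3)*(-4) - 75 = (24 + 4*√3) - 75 = -51 + 4*√3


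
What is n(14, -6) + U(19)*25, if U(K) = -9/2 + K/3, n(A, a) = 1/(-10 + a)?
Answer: 2197/48 ≈ 45.771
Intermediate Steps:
U(K) = -9/2 + K/3 (U(K) = -9*½ + K*(⅓) = -9/2 + K/3)
n(14, -6) + U(19)*25 = 1/(-10 - 6) + (-9/2 + (⅓)*19)*25 = 1/(-16) + (-9/2 + 19/3)*25 = -1/16 + (11/6)*25 = -1/16 + 275/6 = 2197/48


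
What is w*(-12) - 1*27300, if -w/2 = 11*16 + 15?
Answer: -22716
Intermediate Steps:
w = -382 (w = -2*(11*16 + 15) = -2*(176 + 15) = -2*191 = -382)
w*(-12) - 1*27300 = -382*(-12) - 1*27300 = 4584 - 27300 = -22716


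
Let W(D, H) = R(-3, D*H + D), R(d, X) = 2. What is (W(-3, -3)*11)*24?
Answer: 528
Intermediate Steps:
W(D, H) = 2
(W(-3, -3)*11)*24 = (2*11)*24 = 22*24 = 528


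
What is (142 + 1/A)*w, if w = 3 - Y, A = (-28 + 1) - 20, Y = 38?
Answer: -233555/47 ≈ -4969.3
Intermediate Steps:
A = -47 (A = -27 - 20 = -47)
w = -35 (w = 3 - 1*38 = 3 - 38 = -35)
(142 + 1/A)*w = (142 + 1/(-47))*(-35) = (142 - 1/47)*(-35) = (6673/47)*(-35) = -233555/47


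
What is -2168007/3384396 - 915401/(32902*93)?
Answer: -540662986111/575325885492 ≈ -0.93975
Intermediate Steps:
-2168007/3384396 - 915401/(32902*93) = -2168007*1/3384396 - 915401/3059886 = -722669/1128132 - 915401*1/3059886 = -722669/1128132 - 915401/3059886 = -540662986111/575325885492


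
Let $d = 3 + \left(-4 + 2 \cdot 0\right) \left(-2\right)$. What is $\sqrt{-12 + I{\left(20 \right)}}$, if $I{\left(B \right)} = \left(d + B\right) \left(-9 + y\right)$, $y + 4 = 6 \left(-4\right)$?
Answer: $i \sqrt{1159} \approx 34.044 i$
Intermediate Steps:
$y = -28$ ($y = -4 + 6 \left(-4\right) = -4 - 24 = -28$)
$d = 11$ ($d = 3 + \left(-4 + 0\right) \left(-2\right) = 3 - -8 = 3 + 8 = 11$)
$I{\left(B \right)} = -407 - 37 B$ ($I{\left(B \right)} = \left(11 + B\right) \left(-9 - 28\right) = \left(11 + B\right) \left(-37\right) = -407 - 37 B$)
$\sqrt{-12 + I{\left(20 \right)}} = \sqrt{-12 - 1147} = \sqrt{-1159} = i \sqrt{1159}$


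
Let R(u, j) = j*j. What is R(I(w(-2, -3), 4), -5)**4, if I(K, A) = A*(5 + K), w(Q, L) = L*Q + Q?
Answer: 390625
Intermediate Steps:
w(Q, L) = Q + L*Q
R(u, j) = j**2
R(I(w(-2, -3), 4), -5)**4 = ((-5)**2)**4 = 25**4 = 390625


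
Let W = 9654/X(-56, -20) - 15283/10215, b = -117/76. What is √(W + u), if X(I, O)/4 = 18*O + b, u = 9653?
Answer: √1042275044221721030/10395465 ≈ 98.208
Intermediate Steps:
b = -117/76 (b = -117*1/76 = -117/76 ≈ -1.5395)
X(I, O) = -117/19 + 72*O (X(I, O) = 4*(18*O - 117/76) = 4*(-117/76 + 18*O) = -117/19 + 72*O)
W = -254847509/31186395 (W = 9654/(-117/19 + 72*(-20)) - 15283/10215 = 9654/(-117/19 - 1440) - 15283*1/10215 = 9654/(-27477/19) - 15283/10215 = 9654*(-19/27477) - 15283/10215 = -61142/9159 - 15283/10215 = -254847509/31186395 ≈ -8.1718)
√(W + u) = √(-254847509/31186395 + 9653) = √(300787423426/31186395) = √1042275044221721030/10395465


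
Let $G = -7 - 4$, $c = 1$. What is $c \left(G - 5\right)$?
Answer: $-16$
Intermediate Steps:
$G = -11$
$c \left(G - 5\right) = 1 \left(-11 - 5\right) = 1 \left(-16\right) = -16$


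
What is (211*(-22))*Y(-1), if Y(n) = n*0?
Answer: 0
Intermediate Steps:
Y(n) = 0
(211*(-22))*Y(-1) = (211*(-22))*0 = -4642*0 = 0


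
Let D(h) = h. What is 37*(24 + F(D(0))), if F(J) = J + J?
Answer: 888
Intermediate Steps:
F(J) = 2*J
37*(24 + F(D(0))) = 37*(24 + 2*0) = 37*(24 + 0) = 37*24 = 888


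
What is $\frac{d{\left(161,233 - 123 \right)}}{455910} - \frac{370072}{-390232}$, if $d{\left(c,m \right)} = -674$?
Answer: $\frac{10528531822}{11119416945} \approx 0.94686$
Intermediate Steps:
$\frac{d{\left(161,233 - 123 \right)}}{455910} - \frac{370072}{-390232} = - \frac{674}{455910} - \frac{370072}{-390232} = \left(-674\right) \frac{1}{455910} - - \frac{46259}{48779} = - \frac{337}{227955} + \frac{46259}{48779} = \frac{10528531822}{11119416945}$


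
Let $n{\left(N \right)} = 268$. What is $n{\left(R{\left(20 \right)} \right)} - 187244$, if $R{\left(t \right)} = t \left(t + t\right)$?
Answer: $-186976$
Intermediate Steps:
$R{\left(t \right)} = 2 t^{2}$ ($R{\left(t \right)} = t 2 t = 2 t^{2}$)
$n{\left(R{\left(20 \right)} \right)} - 187244 = 268 - 187244 = -186976$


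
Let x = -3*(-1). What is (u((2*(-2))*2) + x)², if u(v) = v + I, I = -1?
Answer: 36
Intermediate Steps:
u(v) = -1 + v (u(v) = v - 1 = -1 + v)
x = 3
(u((2*(-2))*2) + x)² = ((-1 + (2*(-2))*2) + 3)² = ((-1 - 4*2) + 3)² = ((-1 - 8) + 3)² = (-9 + 3)² = (-6)² = 36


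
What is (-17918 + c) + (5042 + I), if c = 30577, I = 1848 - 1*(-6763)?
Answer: 26312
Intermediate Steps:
I = 8611 (I = 1848 + 6763 = 8611)
(-17918 + c) + (5042 + I) = (-17918 + 30577) + (5042 + 8611) = 12659 + 13653 = 26312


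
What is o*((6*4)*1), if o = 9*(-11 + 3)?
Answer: -1728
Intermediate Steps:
o = -72 (o = 9*(-8) = -72)
o*((6*4)*1) = -72*6*4 = -1728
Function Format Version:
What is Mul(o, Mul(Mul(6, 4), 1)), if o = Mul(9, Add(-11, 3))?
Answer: -1728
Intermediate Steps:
o = -72 (o = Mul(9, -8) = -72)
Mul(o, Mul(Mul(6, 4), 1)) = Mul(-72, Mul(Mul(6, 4), 1)) = Mul(-72, Mul(24, 1)) = Mul(-72, 24) = -1728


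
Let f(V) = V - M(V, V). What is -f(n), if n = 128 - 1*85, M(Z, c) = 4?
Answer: -39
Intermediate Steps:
n = 43 (n = 128 - 85 = 43)
f(V) = -4 + V (f(V) = V - 1*4 = V - 4 = -4 + V)
-f(n) = -(-4 + 43) = -1*39 = -39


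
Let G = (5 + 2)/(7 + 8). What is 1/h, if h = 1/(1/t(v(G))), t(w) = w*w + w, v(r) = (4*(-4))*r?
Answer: 225/10864 ≈ 0.020711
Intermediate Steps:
G = 7/15 ≈ 0.46667
v(r) = -16*r
t(w) = w + w² (t(w) = w² + w = w + w²)
h = 10864/225 (h = 1/(1/((-16*7/15)*(1 - 16*7/15))) = 1/(1/(-112*(1 - 112/15)/15)) = 1/(1/(-112/15*(-97/15))) = 1/(1/(10864/225)) = 1/(225/10864) = 10864/225 ≈ 48.284)
1/h = 1/(10864/225) = 225/10864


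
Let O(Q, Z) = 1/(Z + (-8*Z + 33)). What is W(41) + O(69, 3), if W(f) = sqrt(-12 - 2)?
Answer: 1/12 + I*sqrt(14) ≈ 0.083333 + 3.7417*I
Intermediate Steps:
O(Q, Z) = 1/(33 - 7*Z) (O(Q, Z) = 1/(Z + (33 - 8*Z)) = 1/(33 - 7*Z))
W(f) = I*sqrt(14) (W(f) = sqrt(-14) = I*sqrt(14))
W(41) + O(69, 3) = I*sqrt(14) - 1/(-33 + 7*3) = I*sqrt(14) - 1/(-33 + 21) = I*sqrt(14) - 1/(-12) = I*sqrt(14) - 1*(-1/12) = I*sqrt(14) + 1/12 = 1/12 + I*sqrt(14)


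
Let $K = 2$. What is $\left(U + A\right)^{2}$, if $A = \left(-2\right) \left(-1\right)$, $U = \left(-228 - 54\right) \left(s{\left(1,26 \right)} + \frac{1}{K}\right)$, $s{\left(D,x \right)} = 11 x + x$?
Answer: $7765663129$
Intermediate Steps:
$s{\left(D,x \right)} = 12 x$
$U = -88125$ ($U = \left(-228 - 54\right) \left(12 \cdot 26 + \frac{1}{2}\right) = - 282 \left(312 + \frac{1}{2}\right) = \left(-282\right) \frac{625}{2} = -88125$)
$A = 2$
$\left(U + A\right)^{2} = \left(-88125 + 2\right)^{2} = \left(-88123\right)^{2} = 7765663129$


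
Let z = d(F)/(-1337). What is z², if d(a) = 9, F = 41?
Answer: 81/1787569 ≈ 4.5313e-5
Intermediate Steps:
z = -9/1337 (z = 9/(-1337) = 9*(-1/1337) = -9/1337 ≈ -0.0067315)
z² = (-9/1337)² = 81/1787569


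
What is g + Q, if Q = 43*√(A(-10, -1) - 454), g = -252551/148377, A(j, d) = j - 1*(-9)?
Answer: -252551/148377 + 43*I*√455 ≈ -1.7021 + 917.22*I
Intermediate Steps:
A(j, d) = 9 + j (A(j, d) = j + 9 = 9 + j)
g = -252551/148377 (g = -252551*1/148377 = -252551/148377 ≈ -1.7021)
Q = 43*I*√455 (Q = 43*√((9 - 10) - 454) = 43*√(-1 - 454) = 43*√(-455) = 43*(I*√455) = 43*I*√455 ≈ 917.22*I)
g + Q = -252551/148377 + 43*I*√455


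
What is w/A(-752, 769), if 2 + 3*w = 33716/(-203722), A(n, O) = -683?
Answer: 220580/208713189 ≈ 0.0010569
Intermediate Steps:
w = -220580/305583 (w = -⅔ + (33716/(-203722))/3 = -⅔ + (33716*(-1/203722))/3 = -⅔ + (⅓)*(-16858/101861) = -⅔ - 16858/305583 = -220580/305583 ≈ -0.72183)
w/A(-752, 769) = -220580/305583/(-683) = -220580/305583*(-1/683) = 220580/208713189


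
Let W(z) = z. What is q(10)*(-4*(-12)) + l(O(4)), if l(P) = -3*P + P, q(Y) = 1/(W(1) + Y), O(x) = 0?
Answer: 48/11 ≈ 4.3636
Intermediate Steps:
q(Y) = 1/(1 + Y)
l(P) = -2*P
q(10)*(-4*(-12)) + l(O(4)) = (-4*(-12))/(1 + 10) - 2*0 = 48/11 + 0 = 48/11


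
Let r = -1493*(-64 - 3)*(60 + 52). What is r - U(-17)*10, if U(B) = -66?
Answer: 11204132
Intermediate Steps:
r = 11203472 (r = -(-100031)*112 = -1493*(-7504) = 11203472)
r - U(-17)*10 = 11203472 - (-66)*10 = 11203472 - 1*(-660) = 11203472 + 660 = 11204132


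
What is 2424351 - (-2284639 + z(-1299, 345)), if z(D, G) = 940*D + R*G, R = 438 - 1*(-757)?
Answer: 5517775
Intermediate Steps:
R = 1195 (R = 438 + 757 = 1195)
z(D, G) = 940*D + 1195*G
2424351 - (-2284639 + z(-1299, 345)) = 2424351 - (-2284639 + (940*(-1299) + 1195*345)) = 2424351 - (-2284639 + (-1221060 + 412275)) = 2424351 - (-2284639 - 808785) = 2424351 - 1*(-3093424) = 2424351 + 3093424 = 5517775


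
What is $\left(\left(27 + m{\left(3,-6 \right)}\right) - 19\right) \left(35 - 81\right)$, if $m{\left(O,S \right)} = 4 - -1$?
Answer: $-598$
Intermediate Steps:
$m{\left(O,S \right)} = 5$ ($m{\left(O,S \right)} = 4 + 1 = 5$)
$\left(\left(27 + m{\left(3,-6 \right)}\right) - 19\right) \left(35 - 81\right) = \left(\left(27 + 5\right) - 19\right) \left(35 - 81\right) = \left(32 - 19\right) \left(-46\right) = 13 \left(-46\right) = -598$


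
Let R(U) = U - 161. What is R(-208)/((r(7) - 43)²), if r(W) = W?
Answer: -41/144 ≈ -0.28472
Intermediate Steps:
R(U) = -161 + U
R(-208)/((r(7) - 43)²) = (-161 - 208)/((7 - 43)²) = -369/((-36)²) = -369/1296 = -369*1/1296 = -41/144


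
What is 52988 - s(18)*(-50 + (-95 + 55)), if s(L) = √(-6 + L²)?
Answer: 52988 + 90*√318 ≈ 54593.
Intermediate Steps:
52988 - s(18)*(-50 + (-95 + 55)) = 52988 - √(-6 + 18²)*(-50 + (-95 + 55)) = 52988 - √(-6 + 324)*(-50 - 40) = 52988 - √318*(-90) = 52988 - (-90)*√318 = 52988 + 90*√318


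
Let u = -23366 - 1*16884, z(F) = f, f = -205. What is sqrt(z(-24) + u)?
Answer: 3*I*sqrt(4495) ≈ 201.13*I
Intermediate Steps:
z(F) = -205
u = -40250 (u = -23366 - 16884 = -40250)
sqrt(z(-24) + u) = sqrt(-205 - 40250) = sqrt(-40455) = 3*I*sqrt(4495)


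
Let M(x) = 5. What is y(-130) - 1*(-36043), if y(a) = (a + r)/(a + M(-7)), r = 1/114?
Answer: 513627569/14250 ≈ 36044.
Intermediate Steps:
r = 1/114 ≈ 0.0087719
y(a) = (1/114 + a)/(5 + a) (y(a) = (a + 1/114)/(a + 5) = (1/114 + a)/(5 + a))
y(-130) - 1*(-36043) = (1/114 - 130)/(5 - 130) - 1*(-36043) = -14819/114/(-125) + 36043 = -1/125*(-14819/114) + 36043 = 14819/14250 + 36043 = 513627569/14250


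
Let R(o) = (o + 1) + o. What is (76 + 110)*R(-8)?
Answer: -2790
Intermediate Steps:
R(o) = 1 + 2*o (R(o) = (1 + o) + o = 1 + 2*o)
(76 + 110)*R(-8) = (76 + 110)*(1 + 2*(-8)) = 186*(1 - 16) = 186*(-15) = -2790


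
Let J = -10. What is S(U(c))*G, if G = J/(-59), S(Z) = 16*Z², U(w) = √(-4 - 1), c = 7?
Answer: -800/59 ≈ -13.559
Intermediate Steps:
U(w) = I*√5 (U(w) = √(-5) = I*√5)
G = 10/59 (G = -10/(-59) = -10*(-1/59) = 10/59 ≈ 0.16949)
S(U(c))*G = (16*(I*√5)²)*(10/59) = (16*(-5))*(10/59) = -80*10/59 = -800/59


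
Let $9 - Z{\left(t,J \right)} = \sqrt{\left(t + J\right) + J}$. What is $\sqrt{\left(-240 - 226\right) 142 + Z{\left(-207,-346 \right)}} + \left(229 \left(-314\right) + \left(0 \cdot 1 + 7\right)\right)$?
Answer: $-71899 + \sqrt{-66163 - i \sqrt{899}} \approx -71899.0 - 257.22 i$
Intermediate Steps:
$Z{\left(t,J \right)} = 9 - \sqrt{t + 2 J}$ ($Z{\left(t,J \right)} = 9 - \sqrt{\left(t + J\right) + J} = 9 - \sqrt{\left(J + t\right) + J} = 9 - \sqrt{t + 2 J}$)
$\sqrt{\left(-240 - 226\right) 142 + Z{\left(-207,-346 \right)}} + \left(229 \left(-314\right) + \left(0 \cdot 1 + 7\right)\right) = \sqrt{\left(-240 - 226\right) 142 + \left(9 - \sqrt{-207 + 2 \left(-346\right)}\right)} + \left(229 \left(-314\right) + \left(0 \cdot 1 + 7\right)\right) = \sqrt{\left(-466\right) 142 + \left(9 - \sqrt{-207 - 692}\right)} + \left(-71906 + \left(0 + 7\right)\right) = \sqrt{-66172 + \left(9 - \sqrt{-899}\right)} + \left(-71906 + 7\right) = \sqrt{-66172 + \left(9 - i \sqrt{899}\right)} - 71899 = \sqrt{-66163 - i \sqrt{899}} - 71899 = -71899 + \sqrt{-66163 - i \sqrt{899}}$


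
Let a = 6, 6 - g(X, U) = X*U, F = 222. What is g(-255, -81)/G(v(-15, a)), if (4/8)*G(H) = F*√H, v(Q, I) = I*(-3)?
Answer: 6883*I*√2/888 ≈ 10.962*I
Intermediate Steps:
g(X, U) = 6 - U*X (g(X, U) = 6 - X*U = 6 - U*X)
v(Q, I) = -3*I
G(H) = 444*√H (G(H) = 2*(222*√H) = 444*√H)
g(-255, -81)/G(v(-15, a)) = (6 - 1*(-81)*(-255))/((444*√(-3*6))) = (6 - 20655)/((444*√(-18))) = -20649*(-I*√2/2664) = -(-6883)*I*√2/888 = 6883*I*√2/888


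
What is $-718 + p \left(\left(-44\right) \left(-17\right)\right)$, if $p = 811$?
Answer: $605910$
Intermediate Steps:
$-718 + p \left(\left(-44\right) \left(-17\right)\right) = -718 + 811 \left(\left(-44\right) \left(-17\right)\right) = -718 + 811 \cdot 748 = -718 + 606628 = 605910$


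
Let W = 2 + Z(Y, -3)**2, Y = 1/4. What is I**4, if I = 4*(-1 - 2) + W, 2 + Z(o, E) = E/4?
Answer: 2313441/65536 ≈ 35.300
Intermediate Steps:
Y = 1/4 (Y = 1*(1/4) = 1/4 ≈ 0.25000)
Z(o, E) = -2 + E/4
W = 153/16 (W = 2 + (-2 + (1/4)*(-3))**2 = 2 + (-2 - 3/4)**2 = 2 + (-11/4)**2 = 2 + 121/16 = 153/16 ≈ 9.5625)
I = -39/16 (I = 4*(-1 - 2) + 153/16 = 4*(-3) + 153/16 = -12 + 153/16 = -39/16 ≈ -2.4375)
I**4 = (-39/16)**4 = 2313441/65536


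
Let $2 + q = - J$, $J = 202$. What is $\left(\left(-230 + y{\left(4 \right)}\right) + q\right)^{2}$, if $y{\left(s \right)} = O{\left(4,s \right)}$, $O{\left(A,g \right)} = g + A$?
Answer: $181476$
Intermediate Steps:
$O{\left(A,g \right)} = A + g$
$y{\left(s \right)} = 4 + s$
$q = -204$ ($q = -2 - 202 = -204$)
$\left(\left(-230 + y{\left(4 \right)}\right) + q\right)^{2} = \left(\left(-230 + \left(4 + 4\right)\right) - 204\right)^{2} = \left(\left(-230 + 8\right) - 204\right)^{2} = \left(-222 - 204\right)^{2} = \left(-426\right)^{2} = 181476$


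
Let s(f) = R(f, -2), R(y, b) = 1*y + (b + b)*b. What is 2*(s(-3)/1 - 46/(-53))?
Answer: 622/53 ≈ 11.736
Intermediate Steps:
R(y, b) = y + 2*b² (R(y, b) = y + (2*b)*b = y + 2*b²)
s(f) = 8 + f (s(f) = f + 2*(-2)² = f + 2*4 = f + 8 = 8 + f)
2*(s(-3)/1 - 46/(-53)) = 2*((8 - 3)/1 - 46/(-53)) = 2*(5*1 - 46*(-1/53)) = 2*(5 + 46/53) = 2*(311/53) = 622/53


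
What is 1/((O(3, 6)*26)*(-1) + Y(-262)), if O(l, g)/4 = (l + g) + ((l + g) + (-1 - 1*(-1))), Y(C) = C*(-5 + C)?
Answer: 1/68082 ≈ 1.4688e-5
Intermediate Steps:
O(l, g) = 8*g + 8*l (O(l, g) = 4*((l + g) + ((l + g) + (-1 - 1*(-1)))) = 4*((g + l) + ((g + l) + (-1 + 1))) = 4*((g + l) + ((g + l) + 0)) = 4*((g + l) + (g + l)) = 4*(2*g + 2*l) = 8*g + 8*l)
1/((O(3, 6)*26)*(-1) + Y(-262)) = 1/(((8*6 + 8*3)*26)*(-1) - 262*(-5 - 262)) = 1/(((48 + 24)*26)*(-1) - 262*(-267)) = 1/((72*26)*(-1) + 69954) = 1/(1872*(-1) + 69954) = 1/(-1872 + 69954) = 1/68082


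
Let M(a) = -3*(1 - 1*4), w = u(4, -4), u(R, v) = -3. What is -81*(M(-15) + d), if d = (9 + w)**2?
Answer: -3645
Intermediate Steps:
w = -3
d = 36 (d = (9 - 3)**2 = 6**2 = 36)
M(a) = 9 (M(a) = -3*(1 - 4) = -3*(-3) = 9)
-81*(M(-15) + d) = -81*(9 + 36) = -81*45 = -3645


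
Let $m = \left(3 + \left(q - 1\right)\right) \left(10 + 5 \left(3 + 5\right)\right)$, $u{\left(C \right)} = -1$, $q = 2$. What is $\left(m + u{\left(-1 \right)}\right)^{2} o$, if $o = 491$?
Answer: $19444091$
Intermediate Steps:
$m = 200$ ($m = \left(3 + \left(2 - 1\right)\right) \left(10 + 5 \left(3 + 5\right)\right) = \left(3 + \left(2 - 1\right)\right) \left(10 + 5 \cdot 8\right) = \left(3 + 1\right) \left(10 + 40\right) = 4 \cdot 50 = 200$)
$\left(m + u{\left(-1 \right)}\right)^{2} o = \left(200 - 1\right)^{2} \cdot 491 = 199^{2} \cdot 491 = 39601 \cdot 491 = 19444091$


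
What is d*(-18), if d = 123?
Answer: -2214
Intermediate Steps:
d*(-18) = 123*(-18) = -2214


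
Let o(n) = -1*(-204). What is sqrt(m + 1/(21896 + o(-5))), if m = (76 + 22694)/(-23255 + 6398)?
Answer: I*sqrt(23143460532491)/4139330 ≈ 1.1622*I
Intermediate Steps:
o(n) = 204
m = -2530/1873 (m = 22770/(-16857) = 22770*(-1/16857) = -2530/1873 ≈ -1.3508)
sqrt(m + 1/(21896 + o(-5))) = sqrt(-2530/1873 + 1/(21896 + 204)) = sqrt(-2530/1873 + 1/22100) = sqrt(-55911127/41393300) = I*sqrt(23143460532491)/4139330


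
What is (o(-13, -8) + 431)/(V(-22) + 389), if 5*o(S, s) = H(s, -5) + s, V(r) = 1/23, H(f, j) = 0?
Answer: 49381/44740 ≈ 1.1037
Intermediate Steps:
V(r) = 1/23
o(S, s) = s/5 (o(S, s) = (0 + s)/5 = s/5)
(o(-13, -8) + 431)/(V(-22) + 389) = ((⅕)*(-8) + 431)/(1/23 + 389) = (-8/5 + 431)/(8948/23) = (2147/5)*(23/8948) = 49381/44740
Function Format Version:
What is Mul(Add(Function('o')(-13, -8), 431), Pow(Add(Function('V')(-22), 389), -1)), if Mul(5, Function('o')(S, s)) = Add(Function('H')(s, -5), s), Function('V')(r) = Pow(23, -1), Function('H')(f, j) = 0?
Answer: Rational(49381, 44740) ≈ 1.1037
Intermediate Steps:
Function('V')(r) = Rational(1, 23)
Function('o')(S, s) = Mul(Rational(1, 5), s) (Function('o')(S, s) = Mul(Rational(1, 5), Add(0, s)) = Mul(Rational(1, 5), s))
Mul(Add(Function('o')(-13, -8), 431), Pow(Add(Function('V')(-22), 389), -1)) = Mul(Add(Mul(Rational(1, 5), -8), 431), Pow(Add(Rational(1, 23), 389), -1)) = Mul(Add(Rational(-8, 5), 431), Pow(Rational(8948, 23), -1)) = Mul(Rational(2147, 5), Rational(23, 8948)) = Rational(49381, 44740)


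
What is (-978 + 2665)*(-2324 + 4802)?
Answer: 4180386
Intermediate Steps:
(-978 + 2665)*(-2324 + 4802) = 1687*2478 = 4180386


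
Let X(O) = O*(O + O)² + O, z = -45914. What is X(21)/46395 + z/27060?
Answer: -379529/422710 ≈ -0.89785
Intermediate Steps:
X(O) = O + 4*O³ (X(O) = O*(2*O)² + O = O*(4*O²) + O = 4*O³ + O = O + 4*O³)
X(21)/46395 + z/27060 = (21 + 4*21³)/46395 - 45914/27060 = (21 + 4*9261)*(1/46395) - 45914*1/27060 = (21 + 37044)*(1/46395) - 2087/1230 = 37065*(1/46395) - 2087/1230 = 2471/3093 - 2087/1230 = -379529/422710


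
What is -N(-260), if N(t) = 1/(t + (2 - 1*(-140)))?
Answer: 1/118 ≈ 0.0084746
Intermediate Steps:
N(t) = 1/(142 + t) (N(t) = 1/(t + (2 + 140)) = 1/(t + 142) = 1/(142 + t))
-N(-260) = -1/(142 - 260) = -1/(-118) = -1*(-1/118) = 1/118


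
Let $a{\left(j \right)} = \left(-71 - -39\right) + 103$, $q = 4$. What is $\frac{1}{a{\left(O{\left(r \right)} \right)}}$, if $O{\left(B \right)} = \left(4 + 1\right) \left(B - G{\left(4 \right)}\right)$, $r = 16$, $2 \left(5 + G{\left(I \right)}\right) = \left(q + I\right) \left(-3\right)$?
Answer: $\frac{1}{71} \approx 0.014085$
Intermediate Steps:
$G{\left(I \right)} = -11 - \frac{3 I}{2}$ ($G{\left(I \right)} = -5 + \frac{\left(4 + I\right) \left(-3\right)}{2} = -5 + \frac{-12 - 3 I}{2} = -5 - \left(6 + \frac{3 I}{2}\right) = -11 - \frac{3 I}{2}$)
$O{\left(B \right)} = 85 + 5 B$ ($O{\left(B \right)} = \left(4 + 1\right) \left(B - \left(-11 - 6\right)\right) = 5 \left(B - \left(-11 - 6\right)\right) = 5 \left(B - -17\right) = 5 \left(B + 17\right) = 5 \left(17 + B\right) = 85 + 5 B$)
$a{\left(j \right)} = 71$ ($a{\left(j \right)} = \left(-71 + 39\right) + 103 = -32 + 103 = 71$)
$\frac{1}{a{\left(O{\left(r \right)} \right)}} = \frac{1}{71}$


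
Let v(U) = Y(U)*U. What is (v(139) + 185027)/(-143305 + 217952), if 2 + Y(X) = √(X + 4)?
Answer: 184749/74647 + 139*√143/74647 ≈ 2.4972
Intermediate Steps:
Y(X) = -2 + √(4 + X) (Y(X) = -2 + √(X + 4) = -2 + √(4 + X))
v(U) = U*(-2 + √(4 + U)) (v(U) = (-2 + √(4 + U))*U = U*(-2 + √(4 + U)))
(v(139) + 185027)/(-143305 + 217952) = (139*(-2 + √(4 + 139)) + 185027)/(-143305 + 217952) = (139*(-2 + √143) + 185027)/74647 = ((-278 + 139*√143) + 185027)*(1/74647) = (184749 + 139*√143)*(1/74647) = 184749/74647 + 139*√143/74647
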